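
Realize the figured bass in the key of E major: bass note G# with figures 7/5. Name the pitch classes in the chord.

G#, B, D#, F#

The written figures 7/5 are shorthand for 7/5/3: the 3 is implied.
A third above G# in this key is B.
A fifth above G# in this key is D#.
A seventh above G# in this key is F#.
Together with the bass G#, this spells G# minor seventh in root position.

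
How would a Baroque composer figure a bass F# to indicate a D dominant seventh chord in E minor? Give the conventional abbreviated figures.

6/5

F# is the third of D dominant seventh, so the chord is in first inversion.
A seventh chord in first inversion is figured 6/5/3, conventionally abbreviated 6/5.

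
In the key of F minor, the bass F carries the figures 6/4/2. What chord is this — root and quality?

G half-diminished seventh

The figures 6/4/2 indicate a seventh chord in third inversion.
In third inversion the root lies a second above the bass: a second above F in F minor is G.
The chord tones are F, G, Bb, Db, giving G half-diminished seventh.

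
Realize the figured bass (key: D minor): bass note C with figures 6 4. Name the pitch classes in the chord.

A fourth above C in this key is F.
A sixth above C in this key is A.
Together with the bass C, this spells F major in second inversion.

C, F, A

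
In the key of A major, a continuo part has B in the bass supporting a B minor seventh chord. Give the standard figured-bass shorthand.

7

B is the root of B minor seventh, so the chord is in root position.
A seventh chord in root position is figured 7/5/3, conventionally abbreviated 7.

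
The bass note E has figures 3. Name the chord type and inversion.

3 is shorthand for 5/3.
Intervals of 5/3 above the bass form a triad; the bass is the root, so this is root position.

triad, root position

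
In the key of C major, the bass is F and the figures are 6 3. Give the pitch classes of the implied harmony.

A third above F in this key is A.
A sixth above F in this key is D.
Together with the bass F, this spells D minor in first inversion.

F, A, D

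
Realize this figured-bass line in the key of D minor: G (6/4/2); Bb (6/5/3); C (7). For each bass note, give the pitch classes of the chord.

G (6/4/2): G, A, C, E.
Bb (6/5/3): Bb, D, F, G.
C (7/5/3): C, E, G, Bb.

G, A, C, E | Bb, D, F, G | C, E, G, Bb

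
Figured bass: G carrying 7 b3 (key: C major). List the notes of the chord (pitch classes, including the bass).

The written figures 7 b3 are shorthand for 7/5/3: the 5 is implied.
A third above G in this key is B, lowered to Bb by the flat.
A fifth above G in this key is D.
A seventh above G in this key is F.
Together with the bass G, this spells G minor seventh in root position.

G, Bb, D, F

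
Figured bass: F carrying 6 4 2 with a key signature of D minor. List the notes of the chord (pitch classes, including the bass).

A second above F in this key is G.
A fourth above F in this key is Bb.
A sixth above F in this key is D.
Together with the bass F, this spells G minor seventh in third inversion.

F, G, Bb, D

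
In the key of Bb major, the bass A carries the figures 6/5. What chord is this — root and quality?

F dominant seventh

The figures 6/5 indicate a seventh chord in first inversion.
In first inversion the root lies a sixth above the bass: a sixth above A in Bb major is F.
The chord tones are A, C, Eb, F, giving F dominant seventh.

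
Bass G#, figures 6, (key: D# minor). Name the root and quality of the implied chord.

E# diminished

The figures 6 indicate a triad in first inversion.
In first inversion the root lies a sixth above the bass: a sixth above G# in D# minor is E#.
The chord tones are G#, B, E#, giving E# diminished.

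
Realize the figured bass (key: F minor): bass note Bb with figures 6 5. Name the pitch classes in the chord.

The written figures 6 5 are shorthand for 6/5/3: the 3 is implied.
A third above Bb in this key is Db.
A fifth above Bb in this key is F.
A sixth above Bb in this key is G.
Together with the bass Bb, this spells G half-diminished seventh in first inversion.

Bb, Db, F, G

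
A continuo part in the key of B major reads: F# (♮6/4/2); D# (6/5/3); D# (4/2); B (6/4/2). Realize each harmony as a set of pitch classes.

F# (♮6/4/2): F#, G#, B, D.
D# (6/5/3): D#, F#, A#, B.
D# (6/4/2): D#, E, G#, B.
B (6/4/2): B, C#, E, G#.

F#, G#, B, D | D#, F#, A#, B | D#, E, G#, B | B, C#, E, G#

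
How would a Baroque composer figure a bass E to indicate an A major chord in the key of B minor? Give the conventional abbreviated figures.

E is the fifth of A major, so the chord is in second inversion.
A triad in second inversion is figured 6/4, conventionally abbreviated 6/4.

6/4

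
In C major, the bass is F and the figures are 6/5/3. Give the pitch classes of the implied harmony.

F, A, C, D

A third above F in this key is A.
A fifth above F in this key is C.
A sixth above F in this key is D.
Together with the bass F, this spells D minor seventh in first inversion.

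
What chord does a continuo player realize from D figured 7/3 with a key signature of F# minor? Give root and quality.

The figures 7/3 indicate a seventh chord in root position.
In root position the bass is the root, so the root is D.
The chord tones are D, F#, A, C#, giving D major seventh.

D major seventh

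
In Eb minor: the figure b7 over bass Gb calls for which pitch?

Fb

Counting 6 letter steps above Gb lands on F; in Eb minor, that letter is F.
The b7 figure lowers it a semitone, giving Fb.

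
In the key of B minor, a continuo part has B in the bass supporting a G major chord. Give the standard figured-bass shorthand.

B is the third of G major, so the chord is in first inversion.
A triad in first inversion is figured 6/3, conventionally abbreviated 6.

6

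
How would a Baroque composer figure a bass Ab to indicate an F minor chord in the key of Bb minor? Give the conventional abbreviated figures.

Ab is the third of F minor, so the chord is in first inversion.
A triad in first inversion is figured 6/3, conventionally abbreviated 6.

6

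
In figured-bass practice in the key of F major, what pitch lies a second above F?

G

Counting 1 letter step above F lands on G; in F major, that letter is G.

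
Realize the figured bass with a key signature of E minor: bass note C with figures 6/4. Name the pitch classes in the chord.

C, F#, A

A fourth above C in this key is F#.
A sixth above C in this key is A.
Together with the bass C, this spells F# diminished in second inversion.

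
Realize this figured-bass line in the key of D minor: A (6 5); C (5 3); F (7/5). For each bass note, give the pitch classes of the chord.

A (6/5/3): A, C, E, F.
C (5/3): C, E, G.
F (7/5/3): F, A, C, E.

A, C, E, F | C, E, G | F, A, C, E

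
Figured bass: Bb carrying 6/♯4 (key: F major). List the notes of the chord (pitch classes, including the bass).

Bb, E#, G

A fourth above Bb in this key is E, raised to E# by the sharp.
A sixth above Bb in this key is G.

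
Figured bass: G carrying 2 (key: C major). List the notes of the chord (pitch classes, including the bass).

G, A, C, E

The written figures 2 are shorthand for 6/4/2: the 6/4 are implied.
A second above G in this key is A.
A fourth above G in this key is C.
A sixth above G in this key is E.
Together with the bass G, this spells A minor seventh in third inversion.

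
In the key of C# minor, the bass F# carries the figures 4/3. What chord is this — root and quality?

B dominant seventh

The figures 4/3 indicate a seventh chord in second inversion.
In second inversion the root lies a fourth above the bass: a fourth above F# in C# minor is B.
The chord tones are F#, A, B, D#, giving B dominant seventh.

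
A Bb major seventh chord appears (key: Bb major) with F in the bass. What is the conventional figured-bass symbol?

F is the fifth of Bb major seventh, so the chord is in second inversion.
A seventh chord in second inversion is figured 6/4/3, conventionally abbreviated 4/3.

4/3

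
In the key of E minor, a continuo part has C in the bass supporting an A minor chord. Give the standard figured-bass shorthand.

6

C is the third of A minor, so the chord is in first inversion.
A triad in first inversion is figured 6/3, conventionally abbreviated 6.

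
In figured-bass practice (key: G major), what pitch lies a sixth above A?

F#

Counting 5 letter steps above A lands on F; in G major, that letter is F#.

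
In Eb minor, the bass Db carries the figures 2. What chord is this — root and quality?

The figures 2 indicate a seventh chord in third inversion.
In third inversion the root lies a second above the bass: a second above Db in Eb minor is Eb.
The chord tones are Db, Eb, Gb, Bb, giving Eb minor seventh.

Eb minor seventh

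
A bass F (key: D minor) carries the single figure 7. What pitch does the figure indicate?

Counting 6 letter steps above F lands on E; in D minor, that letter is E.

E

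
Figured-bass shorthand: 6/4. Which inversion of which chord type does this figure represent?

Intervals of 6/4 above the bass form a triad; the bass is the fifth, so this is second inversion.

triad, second inversion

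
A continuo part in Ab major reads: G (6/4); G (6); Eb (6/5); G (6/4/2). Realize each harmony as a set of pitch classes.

G (6/4): G, C, Eb.
G (6/3): G, Bb, Eb.
Eb (6/5/3): Eb, G, Bb, C.
G (6/4/2): G, Ab, C, Eb.

G, C, Eb | G, Bb, Eb | Eb, G, Bb, C | G, Ab, C, Eb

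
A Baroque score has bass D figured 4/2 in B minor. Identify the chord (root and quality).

The figures 4/2 indicate a seventh chord in third inversion.
In third inversion the root lies a second above the bass: a second above D in B minor is E.
The chord tones are D, E, G, B, giving E minor seventh.

E minor seventh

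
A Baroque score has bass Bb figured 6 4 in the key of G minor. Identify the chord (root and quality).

The figures 6 4 indicate a triad in second inversion.
In second inversion the root lies a fourth above the bass: a fourth above Bb in G minor is Eb.
The chord tones are Bb, Eb, G, giving Eb major.

Eb major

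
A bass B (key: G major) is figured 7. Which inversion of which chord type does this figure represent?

7 is shorthand for 7/5/3.
Intervals of 7/5/3 above the bass form a seventh chord; the bass is the root, so this is root position.

seventh chord, root position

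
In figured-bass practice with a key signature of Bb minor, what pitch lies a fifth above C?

Gb

Counting 4 letter steps above C lands on G; in Bb minor, that letter is Gb.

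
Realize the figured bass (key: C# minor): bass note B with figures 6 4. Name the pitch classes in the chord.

A fourth above B in this key is E.
A sixth above B in this key is G#.
Together with the bass B, this spells E major in second inversion.

B, E, G#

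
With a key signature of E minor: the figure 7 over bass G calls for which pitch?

Counting 6 letter steps above G lands on F; in E minor, that letter is F#.

F#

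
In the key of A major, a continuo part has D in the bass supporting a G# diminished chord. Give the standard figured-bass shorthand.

6/4

D is the fifth of G# diminished, so the chord is in second inversion.
A triad in second inversion is figured 6/4, conventionally abbreviated 6/4.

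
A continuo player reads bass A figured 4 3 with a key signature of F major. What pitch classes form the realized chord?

A, C, D, F

The written figures 4 3 are shorthand for 6/4/3: the 6 is implied.
A third above A in this key is C.
A fourth above A in this key is D.
A sixth above A in this key is F.
Together with the bass A, this spells D minor seventh in second inversion.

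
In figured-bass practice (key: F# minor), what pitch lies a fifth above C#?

Counting 4 letter steps above C# lands on G; in F# minor, that letter is G#.

G#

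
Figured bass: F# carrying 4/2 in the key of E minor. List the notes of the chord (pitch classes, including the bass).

F#, G, B, D

The written figures 4/2 are shorthand for 6/4/2: the 6 is implied.
A second above F# in this key is G.
A fourth above F# in this key is B.
A sixth above F# in this key is D.
Together with the bass F#, this spells G major seventh in third inversion.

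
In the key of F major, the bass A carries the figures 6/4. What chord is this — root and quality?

D minor

The figures 6/4 indicate a triad in second inversion.
In second inversion the root lies a fourth above the bass: a fourth above A in F major is D.
The chord tones are A, D, F, giving D minor.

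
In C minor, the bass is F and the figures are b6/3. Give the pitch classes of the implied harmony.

F, Ab, Db

A third above F in this key is Ab.
A sixth above F in this key is D, lowered to Db by the flat.
Together with the bass F, this spells Db major in first inversion.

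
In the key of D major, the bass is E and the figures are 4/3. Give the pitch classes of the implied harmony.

The written figures 4/3 are shorthand for 6/4/3: the 6 is implied.
A third above E in this key is G.
A fourth above E in this key is A.
A sixth above E in this key is C#.
Together with the bass E, this spells A dominant seventh in second inversion.

E, G, A, C#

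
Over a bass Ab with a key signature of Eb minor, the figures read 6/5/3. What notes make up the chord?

A third above Ab in this key is Cb.
A fifth above Ab in this key is Eb.
A sixth above Ab in this key is F.
Together with the bass Ab, this spells F half-diminished seventh in first inversion.

Ab, Cb, Eb, F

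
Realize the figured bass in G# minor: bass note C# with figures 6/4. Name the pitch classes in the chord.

C#, F#, A#

A fourth above C# in this key is F#.
A sixth above C# in this key is A#.
Together with the bass C#, this spells F# major in second inversion.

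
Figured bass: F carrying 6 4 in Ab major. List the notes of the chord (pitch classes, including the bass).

A fourth above F in this key is Bb.
A sixth above F in this key is Db.
Together with the bass F, this spells Bb minor in second inversion.

F, Bb, Db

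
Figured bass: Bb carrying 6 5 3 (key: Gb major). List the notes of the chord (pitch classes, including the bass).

A third above Bb in this key is Db.
A fifth above Bb in this key is F.
A sixth above Bb in this key is Gb.
Together with the bass Bb, this spells Gb major seventh in first inversion.

Bb, Db, F, Gb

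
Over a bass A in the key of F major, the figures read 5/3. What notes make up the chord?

A, C, E

A third above A in this key is C.
A fifth above A in this key is E.
Together with the bass A, this spells A minor in root position.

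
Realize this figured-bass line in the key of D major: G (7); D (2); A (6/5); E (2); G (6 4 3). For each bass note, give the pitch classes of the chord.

G, B, D, F# | D, E, G, B | A, C#, E, F# | E, F#, A, C# | G, B, C#, E

G (7/5/3): G, B, D, F#.
D (6/4/2): D, E, G, B.
A (6/5/3): A, C#, E, F#.
E (6/4/2): E, F#, A, C#.
G (6/4/3): G, B, C#, E.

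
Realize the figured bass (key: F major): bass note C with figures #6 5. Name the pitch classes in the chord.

The written figures #6 5 are shorthand for 6/5/3: the 3 is implied.
A third above C in this key is E.
A fifth above C in this key is G.
A sixth above C in this key is A, raised to A# by the sharp.

C, E, G, A#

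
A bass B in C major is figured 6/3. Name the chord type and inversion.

Intervals of 6/3 above the bass form a triad; the bass is the third, so this is first inversion.

triad, first inversion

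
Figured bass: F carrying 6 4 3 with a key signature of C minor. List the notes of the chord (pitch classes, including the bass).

F, Ab, Bb, D

A third above F in this key is Ab.
A fourth above F in this key is Bb.
A sixth above F in this key is D.
Together with the bass F, this spells Bb dominant seventh in second inversion.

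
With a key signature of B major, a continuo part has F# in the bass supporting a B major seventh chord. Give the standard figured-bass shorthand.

4/3

F# is the fifth of B major seventh, so the chord is in second inversion.
A seventh chord in second inversion is figured 6/4/3, conventionally abbreviated 4/3.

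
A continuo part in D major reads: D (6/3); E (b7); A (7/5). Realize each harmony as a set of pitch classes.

D, F#, B | E, G, B, Db | A, C#, E, G

D (6/3): D, F#, B.
E (b7/5/3): E, G, B, Db.
A (7/5/3): A, C#, E, G.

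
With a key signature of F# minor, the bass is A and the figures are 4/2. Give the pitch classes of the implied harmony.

A, B, D, F#

The written figures 4/2 are shorthand for 6/4/2: the 6 is implied.
A second above A in this key is B.
A fourth above A in this key is D.
A sixth above A in this key is F#.
Together with the bass A, this spells B minor seventh in third inversion.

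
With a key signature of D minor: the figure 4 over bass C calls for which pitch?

Counting 3 letter steps above C lands on F; in D minor, that letter is F.

F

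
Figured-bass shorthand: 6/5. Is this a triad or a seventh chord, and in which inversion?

6/5 is shorthand for 6/5/3.
Intervals of 6/5/3 above the bass form a seventh chord; the bass is the third, so this is first inversion.

seventh chord, first inversion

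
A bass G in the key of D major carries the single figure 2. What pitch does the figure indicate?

A

Counting 1 letter step above G lands on A; in D major, that letter is A.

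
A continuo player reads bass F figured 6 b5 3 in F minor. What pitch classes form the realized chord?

A third above F in this key is Ab.
A fifth above F in this key is C, lowered to Cb by the flat.
A sixth above F in this key is Db.
Together with the bass F, this spells Db dominant seventh in first inversion.

F, Ab, Cb, Db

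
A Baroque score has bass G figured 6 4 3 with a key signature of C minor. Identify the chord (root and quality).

The figures 6 4 3 indicate a seventh chord in second inversion.
In second inversion the root lies a fourth above the bass: a fourth above G in C minor is C.
The chord tones are G, Bb, C, Eb, giving C minor seventh.

C minor seventh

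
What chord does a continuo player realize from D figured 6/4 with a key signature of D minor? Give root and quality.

G minor

The figures 6/4 indicate a triad in second inversion.
In second inversion the root lies a fourth above the bass: a fourth above D in D minor is G.
The chord tones are D, G, Bb, giving G minor.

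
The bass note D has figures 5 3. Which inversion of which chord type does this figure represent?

Intervals of 5/3 above the bass form a triad; the bass is the root, so this is root position.

triad, root position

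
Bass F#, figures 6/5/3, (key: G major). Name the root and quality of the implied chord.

The figures 6/5/3 indicate a seventh chord in first inversion.
In first inversion the root lies a sixth above the bass: a sixth above F# in G major is D.
The chord tones are F#, A, C, D, giving D dominant seventh.

D dominant seventh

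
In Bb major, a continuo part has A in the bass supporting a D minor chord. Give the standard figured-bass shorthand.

6/4

A is the fifth of D minor, so the chord is in second inversion.
A triad in second inversion is figured 6/4, conventionally abbreviated 6/4.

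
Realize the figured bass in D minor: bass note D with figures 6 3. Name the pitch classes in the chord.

D, F, Bb

A third above D in this key is F.
A sixth above D in this key is Bb.
Together with the bass D, this spells Bb major in first inversion.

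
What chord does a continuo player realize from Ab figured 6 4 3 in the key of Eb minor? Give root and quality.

The figures 6 4 3 indicate a seventh chord in second inversion.
In second inversion the root lies a fourth above the bass: a fourth above Ab in Eb minor is Db.
The chord tones are Ab, Cb, Db, F, giving Db dominant seventh.

Db dominant seventh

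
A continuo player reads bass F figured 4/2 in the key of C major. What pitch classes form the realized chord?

F, G, B, D

The written figures 4/2 are shorthand for 6/4/2: the 6 is implied.
A second above F in this key is G.
A fourth above F in this key is B.
A sixth above F in this key is D.
Together with the bass F, this spells G dominant seventh in third inversion.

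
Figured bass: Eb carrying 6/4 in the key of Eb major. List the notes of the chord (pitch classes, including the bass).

A fourth above Eb in this key is Ab.
A sixth above Eb in this key is C.
Together with the bass Eb, this spells Ab major in second inversion.

Eb, Ab, C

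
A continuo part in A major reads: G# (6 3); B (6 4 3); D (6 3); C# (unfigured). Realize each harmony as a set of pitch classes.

G#, B, E | B, D, E, G# | D, F#, B | C#, E, G#

G# (6/3): G#, B, E.
B (6/4/3): B, D, E, G#.
D (6/3): D, F#, B.
C# (5/3): C#, E, G#.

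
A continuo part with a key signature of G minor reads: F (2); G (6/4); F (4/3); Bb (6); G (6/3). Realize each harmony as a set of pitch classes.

F (6/4/2): F, G, Bb, D.
G (6/4): G, C, Eb.
F (6/4/3): F, A, Bb, D.
Bb (6/3): Bb, D, G.
G (6/3): G, Bb, Eb.

F, G, Bb, D | G, C, Eb | F, A, Bb, D | Bb, D, G | G, Bb, Eb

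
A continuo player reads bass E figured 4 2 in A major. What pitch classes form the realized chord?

The written figures 4 2 are shorthand for 6/4/2: the 6 is implied.
A second above E in this key is F#.
A fourth above E in this key is A.
A sixth above E in this key is C#.
Together with the bass E, this spells F# minor seventh in third inversion.

E, F#, A, C#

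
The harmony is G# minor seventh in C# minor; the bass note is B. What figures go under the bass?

6/5

B is the third of G# minor seventh, so the chord is in first inversion.
A seventh chord in first inversion is figured 6/5/3, conventionally abbreviated 6/5.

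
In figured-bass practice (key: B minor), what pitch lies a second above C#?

Counting 1 letter step above C# lands on D; in B minor, that letter is D.

D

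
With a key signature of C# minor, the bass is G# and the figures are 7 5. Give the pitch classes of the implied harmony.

The written figures 7 5 are shorthand for 7/5/3: the 3 is implied.
A third above G# in this key is B.
A fifth above G# in this key is D#.
A seventh above G# in this key is F#.
Together with the bass G#, this spells G# minor seventh in root position.

G#, B, D#, F#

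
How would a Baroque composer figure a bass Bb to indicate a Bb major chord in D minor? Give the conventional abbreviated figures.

no figures

Bb is the root of Bb major, so the chord is in root position.
A triad in root position is figured 5/3, conventionally abbreviated (no figures — root-position triad).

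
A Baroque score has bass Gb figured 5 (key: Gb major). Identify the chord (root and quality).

Gb major

The figures 5 indicate a triad in root position.
In root position the bass is the root, so the root is Gb.
The chord tones are Gb, Bb, Db, giving Gb major.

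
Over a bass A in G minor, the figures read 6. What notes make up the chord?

A, C, F

The written figures 6 are shorthand for 6/3: the 3 is implied.
A third above A in this key is C.
A sixth above A in this key is F.
Together with the bass A, this spells F major in first inversion.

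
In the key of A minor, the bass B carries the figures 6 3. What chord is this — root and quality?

G major

The figures 6 3 indicate a triad in first inversion.
In first inversion the root lies a sixth above the bass: a sixth above B in A minor is G.
The chord tones are B, D, G, giving G major.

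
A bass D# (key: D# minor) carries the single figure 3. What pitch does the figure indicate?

F#

Counting 2 letter steps above D# lands on F; in D# minor, that letter is F#.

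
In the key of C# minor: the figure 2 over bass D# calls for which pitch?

E

Counting 1 letter step above D# lands on E; in C# minor, that letter is E.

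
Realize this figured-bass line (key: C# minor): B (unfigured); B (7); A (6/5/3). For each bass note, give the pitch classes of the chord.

B (5/3): B, D#, F#.
B (7/5/3): B, D#, F#, A.
A (6/5/3): A, C#, E, F#.

B, D#, F# | B, D#, F#, A | A, C#, E, F#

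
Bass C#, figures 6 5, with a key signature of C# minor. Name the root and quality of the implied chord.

The figures 6 5 indicate a seventh chord in first inversion.
In first inversion the root lies a sixth above the bass: a sixth above C# in C# minor is A.
The chord tones are C#, E, G#, A, giving A major seventh.

A major seventh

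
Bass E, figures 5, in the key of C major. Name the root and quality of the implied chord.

E minor

The figures 5 indicate a triad in root position.
In root position the bass is the root, so the root is E.
The chord tones are E, G, B, giving E minor.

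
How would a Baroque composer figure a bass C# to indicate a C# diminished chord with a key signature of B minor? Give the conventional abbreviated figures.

C# is the root of C# diminished, so the chord is in root position.
A triad in root position is figured 5/3, conventionally abbreviated (no figures — root-position triad).

no figures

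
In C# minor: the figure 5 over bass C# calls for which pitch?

Counting 4 letter steps above C# lands on G; in C# minor, that letter is G#.

G#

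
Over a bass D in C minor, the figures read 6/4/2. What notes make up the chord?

D, Eb, G, Bb

A second above D in this key is Eb.
A fourth above D in this key is G.
A sixth above D in this key is Bb.
Together with the bass D, this spells Eb major seventh in third inversion.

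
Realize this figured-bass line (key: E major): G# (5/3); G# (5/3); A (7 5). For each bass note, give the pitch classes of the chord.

G# (5/3): G#, B, D#.
G# (5/3): G#, B, D#.
A (7/5/3): A, C#, E, G#.

G#, B, D# | G#, B, D# | A, C#, E, G#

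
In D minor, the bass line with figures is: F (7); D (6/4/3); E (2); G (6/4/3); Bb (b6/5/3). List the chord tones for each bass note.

F (7/5/3): F, A, C, E.
D (6/4/3): D, F, G, Bb.
E (6/4/2): E, F, A, C.
G (6/4/3): G, Bb, C, E.
Bb (b6/5/3): Bb, D, F, Gb.

F, A, C, E | D, F, G, Bb | E, F, A, C | G, Bb, C, E | Bb, D, F, Gb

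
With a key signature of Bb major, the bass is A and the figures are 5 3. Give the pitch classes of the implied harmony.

A third above A in this key is C.
A fifth above A in this key is Eb.
Together with the bass A, this spells A diminished in root position.

A, C, Eb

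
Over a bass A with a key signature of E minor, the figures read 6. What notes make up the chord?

The written figures 6 are shorthand for 6/3: the 3 is implied.
A third above A in this key is C.
A sixth above A in this key is F#.
Together with the bass A, this spells F# diminished in first inversion.

A, C, F#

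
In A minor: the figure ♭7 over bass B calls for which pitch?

Counting 6 letter steps above B lands on A; in A minor, that letter is A.
The b7 figure lowers it a semitone, giving Ab.

Ab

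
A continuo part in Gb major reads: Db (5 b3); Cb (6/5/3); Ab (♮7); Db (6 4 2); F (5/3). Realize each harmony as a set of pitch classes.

Db (5/b3): Db, Fb, Ab.
Cb (6/5/3): Cb, Eb, Gb, Ab.
Ab (♮7/5/3): Ab, Cb, Eb, G.
Db (6/4/2): Db, Eb, Gb, Bb.
F (5/3): F, Ab, Cb.

Db, Fb, Ab | Cb, Eb, Gb, Ab | Ab, Cb, Eb, G | Db, Eb, Gb, Bb | F, Ab, Cb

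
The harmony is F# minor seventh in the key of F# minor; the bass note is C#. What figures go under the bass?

4/3

C# is the fifth of F# minor seventh, so the chord is in second inversion.
A seventh chord in second inversion is figured 6/4/3, conventionally abbreviated 4/3.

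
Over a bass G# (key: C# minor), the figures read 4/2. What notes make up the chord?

The written figures 4/2 are shorthand for 6/4/2: the 6 is implied.
A second above G# in this key is A.
A fourth above G# in this key is C#.
A sixth above G# in this key is E.
Together with the bass G#, this spells A major seventh in third inversion.

G#, A, C#, E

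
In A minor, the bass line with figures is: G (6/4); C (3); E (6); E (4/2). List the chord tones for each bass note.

G, C, E | C, E, G | E, G, C | E, F, A, C

G (6/4): G, C, E.
C (5/3): C, E, G.
E (6/3): E, G, C.
E (6/4/2): E, F, A, C.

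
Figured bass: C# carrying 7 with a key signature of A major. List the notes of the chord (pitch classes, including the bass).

C#, E, G#, B

The written figures 7 are shorthand for 7/5/3: the 5/3 are implied.
A third above C# in this key is E.
A fifth above C# in this key is G#.
A seventh above C# in this key is B.
Together with the bass C#, this spells C# minor seventh in root position.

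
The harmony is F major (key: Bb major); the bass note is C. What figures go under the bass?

6/4

C is the fifth of F major, so the chord is in second inversion.
A triad in second inversion is figured 6/4, conventionally abbreviated 6/4.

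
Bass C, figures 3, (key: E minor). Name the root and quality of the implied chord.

C major

The figures 3 indicate a triad in root position.
In root position the bass is the root, so the root is C.
The chord tones are C, E, G, giving C major.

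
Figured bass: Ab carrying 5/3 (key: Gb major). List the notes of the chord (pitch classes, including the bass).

A third above Ab in this key is Cb.
A fifth above Ab in this key is Eb.
Together with the bass Ab, this spells Ab minor in root position.

Ab, Cb, Eb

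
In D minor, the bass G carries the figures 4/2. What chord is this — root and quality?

The figures 4/2 indicate a seventh chord in third inversion.
In third inversion the root lies a second above the bass: a second above G in D minor is A.
The chord tones are G, A, C, E, giving A minor seventh.

A minor seventh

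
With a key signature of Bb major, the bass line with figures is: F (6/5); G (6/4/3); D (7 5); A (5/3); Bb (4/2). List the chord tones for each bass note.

F, A, C, D | G, Bb, C, Eb | D, F, A, C | A, C, Eb | Bb, C, Eb, G

F (6/5/3): F, A, C, D.
G (6/4/3): G, Bb, C, Eb.
D (7/5/3): D, F, A, C.
A (5/3): A, C, Eb.
Bb (6/4/2): Bb, C, Eb, G.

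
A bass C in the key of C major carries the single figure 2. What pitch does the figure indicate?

D

Counting 1 letter step above C lands on D; in C major, that letter is D.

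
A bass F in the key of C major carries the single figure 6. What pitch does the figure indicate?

D

Counting 5 letter steps above F lands on D; in C major, that letter is D.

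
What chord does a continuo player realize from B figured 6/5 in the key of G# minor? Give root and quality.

G# minor seventh

The figures 6/5 indicate a seventh chord in first inversion.
In first inversion the root lies a sixth above the bass: a sixth above B in G# minor is G#.
The chord tones are B, D#, F#, G#, giving G# minor seventh.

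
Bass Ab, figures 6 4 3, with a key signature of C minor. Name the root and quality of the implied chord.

D half-diminished seventh

The figures 6 4 3 indicate a seventh chord in second inversion.
In second inversion the root lies a fourth above the bass: a fourth above Ab in C minor is D.
The chord tones are Ab, C, D, F, giving D half-diminished seventh.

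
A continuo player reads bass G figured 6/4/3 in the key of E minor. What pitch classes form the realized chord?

G, B, C, E

A third above G in this key is B.
A fourth above G in this key is C.
A sixth above G in this key is E.
Together with the bass G, this spells C major seventh in second inversion.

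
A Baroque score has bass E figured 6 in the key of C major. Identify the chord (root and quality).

The figures 6 indicate a triad in first inversion.
In first inversion the root lies a sixth above the bass: a sixth above E in C major is C.
The chord tones are E, G, C, giving C major.

C major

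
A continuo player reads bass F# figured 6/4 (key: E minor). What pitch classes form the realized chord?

A fourth above F# in this key is B.
A sixth above F# in this key is D.
Together with the bass F#, this spells B minor in second inversion.

F#, B, D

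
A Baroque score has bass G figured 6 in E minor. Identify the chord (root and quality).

The figures 6 indicate a triad in first inversion.
In first inversion the root lies a sixth above the bass: a sixth above G in E minor is E.
The chord tones are G, B, E, giving E minor.

E minor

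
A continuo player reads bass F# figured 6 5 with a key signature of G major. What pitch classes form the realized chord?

F#, A, C, D

The written figures 6 5 are shorthand for 6/5/3: the 3 is implied.
A third above F# in this key is A.
A fifth above F# in this key is C.
A sixth above F# in this key is D.
Together with the bass F#, this spells D dominant seventh in first inversion.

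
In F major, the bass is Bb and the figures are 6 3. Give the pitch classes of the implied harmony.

Bb, D, G

A third above Bb in this key is D.
A sixth above Bb in this key is G.
Together with the bass Bb, this spells G minor in first inversion.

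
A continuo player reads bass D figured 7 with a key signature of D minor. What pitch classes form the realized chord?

The written figures 7 are shorthand for 7/5/3: the 5/3 are implied.
A third above D in this key is F.
A fifth above D in this key is A.
A seventh above D in this key is C.
Together with the bass D, this spells D minor seventh in root position.

D, F, A, C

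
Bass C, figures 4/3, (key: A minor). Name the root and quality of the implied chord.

F major seventh

The figures 4/3 indicate a seventh chord in second inversion.
In second inversion the root lies a fourth above the bass: a fourth above C in A minor is F.
The chord tones are C, E, F, A, giving F major seventh.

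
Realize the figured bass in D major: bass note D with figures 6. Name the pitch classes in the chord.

D, F#, B

The written figures 6 are shorthand for 6/3: the 3 is implied.
A third above D in this key is F#.
A sixth above D in this key is B.
Together with the bass D, this spells B minor in first inversion.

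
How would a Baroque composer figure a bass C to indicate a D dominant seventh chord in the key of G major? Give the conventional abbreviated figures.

4/2

C is the seventh of D dominant seventh, so the chord is in third inversion.
A seventh chord in third inversion is figured 6/4/2, conventionally abbreviated 4/2.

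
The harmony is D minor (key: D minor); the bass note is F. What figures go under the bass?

6

F is the third of D minor, so the chord is in first inversion.
A triad in first inversion is figured 6/3, conventionally abbreviated 6.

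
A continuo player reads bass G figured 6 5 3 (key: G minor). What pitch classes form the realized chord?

A third above G in this key is Bb.
A fifth above G in this key is D.
A sixth above G in this key is Eb.
Together with the bass G, this spells Eb major seventh in first inversion.

G, Bb, D, Eb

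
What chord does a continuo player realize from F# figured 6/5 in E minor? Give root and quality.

D dominant seventh

The figures 6/5 indicate a seventh chord in first inversion.
In first inversion the root lies a sixth above the bass: a sixth above F# in E minor is D.
The chord tones are F#, A, C, D, giving D dominant seventh.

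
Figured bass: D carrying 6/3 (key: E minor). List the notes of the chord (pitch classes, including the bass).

A third above D in this key is F#.
A sixth above D in this key is B.
Together with the bass D, this spells B minor in first inversion.

D, F#, B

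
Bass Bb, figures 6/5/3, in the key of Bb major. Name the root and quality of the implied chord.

G minor seventh

The figures 6/5/3 indicate a seventh chord in first inversion.
In first inversion the root lies a sixth above the bass: a sixth above Bb in Bb major is G.
The chord tones are Bb, D, F, G, giving G minor seventh.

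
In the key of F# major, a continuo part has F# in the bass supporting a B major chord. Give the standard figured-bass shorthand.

6/4

F# is the fifth of B major, so the chord is in second inversion.
A triad in second inversion is figured 6/4, conventionally abbreviated 6/4.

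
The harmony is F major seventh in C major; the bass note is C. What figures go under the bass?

4/3

C is the fifth of F major seventh, so the chord is in second inversion.
A seventh chord in second inversion is figured 6/4/3, conventionally abbreviated 4/3.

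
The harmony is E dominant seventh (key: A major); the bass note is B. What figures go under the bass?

B is the fifth of E dominant seventh, so the chord is in second inversion.
A seventh chord in second inversion is figured 6/4/3, conventionally abbreviated 4/3.

4/3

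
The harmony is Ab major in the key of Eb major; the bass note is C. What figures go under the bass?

6

C is the third of Ab major, so the chord is in first inversion.
A triad in first inversion is figured 6/3, conventionally abbreviated 6.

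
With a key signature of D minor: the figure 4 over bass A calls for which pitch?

Counting 3 letter steps above A lands on D; in D minor, that letter is D.

D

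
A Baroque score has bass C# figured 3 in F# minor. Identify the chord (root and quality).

C# minor

The figures 3 indicate a triad in root position.
In root position the bass is the root, so the root is C#.
The chord tones are C#, E, G#, giving C# minor.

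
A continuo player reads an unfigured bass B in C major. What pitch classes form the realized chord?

An unfigured bass implies 5/3.
A third above B in this key is D.
A fifth above B in this key is F.
Together with the bass B, this spells B diminished in root position.

B, D, F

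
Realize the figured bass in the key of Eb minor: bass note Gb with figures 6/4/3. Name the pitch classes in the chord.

A third above Gb in this key is Bb.
A fourth above Gb in this key is Cb.
A sixth above Gb in this key is Eb.
Together with the bass Gb, this spells Cb major seventh in second inversion.

Gb, Bb, Cb, Eb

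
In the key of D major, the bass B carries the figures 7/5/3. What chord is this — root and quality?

The figures 7/5/3 indicate a seventh chord in root position.
In root position the bass is the root, so the root is B.
The chord tones are B, D, F#, A, giving B minor seventh.

B minor seventh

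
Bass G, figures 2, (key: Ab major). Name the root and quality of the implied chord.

Ab major seventh

The figures 2 indicate a seventh chord in third inversion.
In third inversion the root lies a second above the bass: a second above G in Ab major is Ab.
The chord tones are G, Ab, C, Eb, giving Ab major seventh.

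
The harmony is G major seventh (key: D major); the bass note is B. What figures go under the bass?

6/5

B is the third of G major seventh, so the chord is in first inversion.
A seventh chord in first inversion is figured 6/5/3, conventionally abbreviated 6/5.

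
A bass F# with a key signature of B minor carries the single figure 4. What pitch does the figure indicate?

B

Counting 3 letter steps above F# lands on B; in B minor, that letter is B.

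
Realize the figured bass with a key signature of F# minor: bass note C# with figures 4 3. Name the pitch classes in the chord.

C#, E, F#, A

The written figures 4 3 are shorthand for 6/4/3: the 6 is implied.
A third above C# in this key is E.
A fourth above C# in this key is F#.
A sixth above C# in this key is A.
Together with the bass C#, this spells F# minor seventh in second inversion.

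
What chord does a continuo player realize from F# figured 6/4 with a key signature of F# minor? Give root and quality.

B minor

The figures 6/4 indicate a triad in second inversion.
In second inversion the root lies a fourth above the bass: a fourth above F# in F# minor is B.
The chord tones are F#, B, D, giving B minor.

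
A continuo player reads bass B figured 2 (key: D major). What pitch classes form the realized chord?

B, C#, E, G

The written figures 2 are shorthand for 6/4/2: the 6/4 are implied.
A second above B in this key is C#.
A fourth above B in this key is E.
A sixth above B in this key is G.
Together with the bass B, this spells C# half-diminished seventh in third inversion.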